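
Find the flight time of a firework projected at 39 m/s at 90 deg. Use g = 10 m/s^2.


Given: v0 = 39 m/s, theta = 90 deg, g = 10 m/s^2
sin(90) = 1
Using T = 2*v0*sin(theta) / g
T = 2*39*1 / 10
T = 78 / 10
T = 39/5 s

39/5 s


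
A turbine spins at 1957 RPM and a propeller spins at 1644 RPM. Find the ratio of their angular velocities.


Given: RPM_A = 1957, RPM_B = 1644
omega = 2*pi*RPM/60, so omega_A/omega_B = RPM_A / RPM_B
omega_A/omega_B = 1957 / 1644
omega_A/omega_B = 1957/1644

1957/1644


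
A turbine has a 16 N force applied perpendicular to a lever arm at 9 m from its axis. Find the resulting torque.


Given: F = 16 N, r = 9 m, angle = 90 deg (perpendicular)
Using tau = F * r * sin(90)
sin(90) = 1
tau = 16 * 9 * 1
tau = 144 Nm

144 Nm


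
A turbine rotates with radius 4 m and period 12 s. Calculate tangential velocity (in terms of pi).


Given: radius r = 4 m, period T = 12 s
Using v = 2*pi*r / T
v = 2*pi*4 / 12
v = 8*pi / 12
v = 2/3*pi m/s

2/3*pi m/s


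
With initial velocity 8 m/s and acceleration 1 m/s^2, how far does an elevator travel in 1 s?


Given: v0 = 8 m/s, a = 1 m/s^2, t = 1 s
Using s = v0*t + (1/2)*a*t^2
s = 8*1 + (1/2)*1*1^2
s = 8 + (1/2)*1
s = 8 + 1/2
s = 17/2

17/2 m


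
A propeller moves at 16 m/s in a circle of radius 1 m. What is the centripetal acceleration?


Given: v = 16 m/s, r = 1 m
Using a_c = v^2 / r
a_c = 16^2 / 1
a_c = 256 / 1
a_c = 256 m/s^2

256 m/s^2


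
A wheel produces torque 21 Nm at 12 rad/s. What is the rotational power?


Given: tau = 21 Nm, omega = 12 rad/s
Using P = tau * omega
P = 21 * 12
P = 252 W

252 W


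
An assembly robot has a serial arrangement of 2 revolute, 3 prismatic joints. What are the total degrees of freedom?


Given: serial robot with 2 revolute, 3 prismatic joints
DOF contribution per joint type: revolute=1, prismatic=1, spherical=3, fixed=0
DOF = 2*1 + 3*1
DOF = 5

5


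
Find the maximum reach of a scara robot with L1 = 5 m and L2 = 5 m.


Given: L1 = 5 m, L2 = 5 m
For a 2-link planar arm, max reach = L1 + L2 (fully extended)
Max reach = 5 + 5
Max reach = 10 m

10 m


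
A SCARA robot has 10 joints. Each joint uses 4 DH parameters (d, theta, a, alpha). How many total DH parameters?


Given: 10 joints, 4 DH parameters per joint (d, theta, a, alpha)
Total DH parameters = number_of_joints * 4
Total = 10 * 4
Total = 40

40


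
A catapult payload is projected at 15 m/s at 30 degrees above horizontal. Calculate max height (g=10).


Given: v0 = 15 m/s, theta = 30 deg, g = 10 m/s^2
sin^2(30) = 1/4
Using H = v0^2 * sin^2(theta) / (2*g)
H = 15^2 * 1/4 / (2*10)
H = 225 * 1/4 / 20
H = 225/4 / 20
H = 45/16 m

45/16 m


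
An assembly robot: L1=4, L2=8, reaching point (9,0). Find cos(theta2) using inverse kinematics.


Given: L1 = 4, L2 = 8, target (x, y) = (9, 0)
Using cos(theta2) = (x^2 + y^2 - L1^2 - L2^2) / (2*L1*L2)
x^2 + y^2 = 9^2 + 0 = 81
L1^2 + L2^2 = 16 + 64 = 80
Numerator = 81 - 80 = 1
Denominator = 2*4*8 = 64
cos(theta2) = 1/64 = 1/64

1/64


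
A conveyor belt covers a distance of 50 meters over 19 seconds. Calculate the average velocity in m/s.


Given: distance d = 50 m, time t = 19 s
Using v = d / t
v = 50 / 19
v = 50/19 m/s

50/19 m/s


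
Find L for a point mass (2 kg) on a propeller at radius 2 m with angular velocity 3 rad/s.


Given: m = 2 kg, r = 2 m, omega = 3 rad/s
For a point mass: I = m*r^2
I = 2*2^2 = 2*4 = 8
L = I*omega = 8*3
L = 24 kg*m^2/s

24 kg*m^2/s


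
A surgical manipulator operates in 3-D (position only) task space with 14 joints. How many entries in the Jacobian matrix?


Given: task space dimension = 3, joints = 14
Jacobian is a 3 x 14 matrix
Total entries = rows * columns
Total = 3 * 14
Total = 42

42


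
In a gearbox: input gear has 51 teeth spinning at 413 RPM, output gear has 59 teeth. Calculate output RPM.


Given: N1 = 51 teeth, w1 = 413 RPM, N2 = 59 teeth
Using N1*w1 = N2*w2
w2 = N1*w1 / N2
w2 = 51*413 / 59
w2 = 21063 / 59
w2 = 357 RPM

357 RPM


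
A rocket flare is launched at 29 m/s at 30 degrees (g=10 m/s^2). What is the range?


Given: v0 = 29 m/s, theta = 30 deg, g = 10 m/s^2
sin(2*30) = sin(60) = sqrt(3)/2
Using R = v0^2 * sin(2*theta) / g
R = 29^2 * (sqrt(3)/2) / 10
R = 841 * sqrt(3) / 20
R = 841/20*sqrt(3) m

841/20*sqrt(3) m


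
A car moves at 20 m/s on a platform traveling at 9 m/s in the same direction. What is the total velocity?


Given: object velocity = 20 m/s, platform velocity = 9 m/s (same direction)
Using classical velocity addition: v_total = v_object + v_platform
v_total = 20 + 9
v_total = 29 m/s

29 m/s


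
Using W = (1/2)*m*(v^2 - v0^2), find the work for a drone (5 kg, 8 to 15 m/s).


Given: m = 5 kg, v0 = 8 m/s, v = 15 m/s
Using W = (1/2)*m*(v^2 - v0^2)
v^2 = 15^2 = 225
v0^2 = 8^2 = 64
v^2 - v0^2 = 225 - 64 = 161
W = (1/2)*5*161 = 805/2 J

805/2 J


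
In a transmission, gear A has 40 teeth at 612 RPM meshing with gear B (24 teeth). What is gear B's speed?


Given: N1 = 40 teeth, w1 = 612 RPM, N2 = 24 teeth
Using N1*w1 = N2*w2
w2 = N1*w1 / N2
w2 = 40*612 / 24
w2 = 24480 / 24
w2 = 1020 RPM

1020 RPM


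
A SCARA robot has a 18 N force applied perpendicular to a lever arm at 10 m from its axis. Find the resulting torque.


Given: F = 18 N, r = 10 m, angle = 90 deg (perpendicular)
Using tau = F * r * sin(90)
sin(90) = 1
tau = 18 * 10 * 1
tau = 180 Nm

180 Nm


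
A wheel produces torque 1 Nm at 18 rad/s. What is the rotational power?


Given: tau = 1 Nm, omega = 18 rad/s
Using P = tau * omega
P = 1 * 18
P = 18 W

18 W


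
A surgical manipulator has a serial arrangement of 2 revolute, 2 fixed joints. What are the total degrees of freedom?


Given: serial robot with 2 revolute, 2 fixed joints
DOF contribution per joint type: revolute=1, prismatic=1, spherical=3, fixed=0
DOF = 2*1 + 2*0
DOF = 2

2


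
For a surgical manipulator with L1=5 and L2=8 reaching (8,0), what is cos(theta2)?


Given: L1 = 5, L2 = 8, target (x, y) = (8, 0)
Using cos(theta2) = (x^2 + y^2 - L1^2 - L2^2) / (2*L1*L2)
x^2 + y^2 = 8^2 + 0 = 64
L1^2 + L2^2 = 25 + 64 = 89
Numerator = 64 - 89 = -25
Denominator = 2*5*8 = 80
cos(theta2) = -25/80 = -5/16

-5/16


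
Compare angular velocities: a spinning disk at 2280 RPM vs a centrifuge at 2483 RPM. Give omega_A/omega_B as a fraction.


Given: RPM_A = 2280, RPM_B = 2483
omega = 2*pi*RPM/60, so omega_A/omega_B = RPM_A / RPM_B
omega_A/omega_B = 2280 / 2483
omega_A/omega_B = 2280/2483

2280/2483


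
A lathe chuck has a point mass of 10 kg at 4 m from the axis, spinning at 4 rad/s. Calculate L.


Given: m = 10 kg, r = 4 m, omega = 4 rad/s
For a point mass: I = m*r^2
I = 10*4^2 = 10*16 = 160
L = I*omega = 160*4
L = 640 kg*m^2/s

640 kg*m^2/s


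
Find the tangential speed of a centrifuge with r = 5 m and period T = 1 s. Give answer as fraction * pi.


Given: radius r = 5 m, period T = 1 s
Using v = 2*pi*r / T
v = 2*pi*5 / 1
v = 10*pi / 1
v = 10*pi m/s

10*pi m/s


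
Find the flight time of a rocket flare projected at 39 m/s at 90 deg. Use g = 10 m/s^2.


Given: v0 = 39 m/s, theta = 90 deg, g = 10 m/s^2
sin(90) = 1
Using T = 2*v0*sin(theta) / g
T = 2*39*1 / 10
T = 78 / 10
T = 39/5 s

39/5 s


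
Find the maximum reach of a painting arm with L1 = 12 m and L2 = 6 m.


Given: L1 = 12 m, L2 = 6 m
For a 2-link planar arm, max reach = L1 + L2 (fully extended)
Max reach = 12 + 6
Max reach = 18 m

18 m


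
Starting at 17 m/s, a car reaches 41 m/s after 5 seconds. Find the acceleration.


Given: initial velocity v0 = 17 m/s, final velocity v = 41 m/s, time t = 5 s
Using a = (v - v0) / t
a = (41 - 17) / 5
a = 24 / 5
a = 24/5 m/s^2

24/5 m/s^2


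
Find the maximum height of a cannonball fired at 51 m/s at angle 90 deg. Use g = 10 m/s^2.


Given: v0 = 51 m/s, theta = 90 deg, g = 10 m/s^2
sin^2(90) = 1
Using H = v0^2 * sin^2(theta) / (2*g)
H = 51^2 * 1 / (2*10)
H = 2601 * 1 / 20
H = 2601 / 20
H = 2601/20 m

2601/20 m


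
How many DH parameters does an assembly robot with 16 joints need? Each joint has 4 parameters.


Given: 16 joints, 4 DH parameters per joint (d, theta, a, alpha)
Total DH parameters = number_of_joints * 4
Total = 16 * 4
Total = 64

64


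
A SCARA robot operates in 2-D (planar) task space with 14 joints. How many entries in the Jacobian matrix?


Given: task space dimension = 2, joints = 14
Jacobian is a 2 x 14 matrix
Total entries = rows * columns
Total = 2 * 14
Total = 28

28


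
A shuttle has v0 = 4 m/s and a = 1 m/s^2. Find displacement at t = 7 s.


Given: v0 = 4 m/s, a = 1 m/s^2, t = 7 s
Using s = v0*t + (1/2)*a*t^2
s = 4*7 + (1/2)*1*7^2
s = 28 + (1/2)*49
s = 28 + 49/2
s = 105/2

105/2 m


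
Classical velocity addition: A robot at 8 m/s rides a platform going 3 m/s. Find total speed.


Given: object velocity = 8 m/s, platform velocity = 3 m/s (same direction)
Using classical velocity addition: v_total = v_object + v_platform
v_total = 8 + 3
v_total = 11 m/s

11 m/s


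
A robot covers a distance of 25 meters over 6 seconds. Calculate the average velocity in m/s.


Given: distance d = 25 m, time t = 6 s
Using v = d / t
v = 25 / 6
v = 25/6 m/s

25/6 m/s


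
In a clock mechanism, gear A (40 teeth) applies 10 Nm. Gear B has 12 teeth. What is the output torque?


Given: N1 = 40, N2 = 12, T1 = 10 Nm
Using T2/T1 = N2/N1
T2 = T1 * N2 / N1
T2 = 10 * 12 / 40
T2 = 120 / 40
T2 = 3 Nm

3 Nm


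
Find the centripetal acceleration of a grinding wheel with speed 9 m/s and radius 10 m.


Given: v = 9 m/s, r = 10 m
Using a_c = v^2 / r
a_c = 9^2 / 10
a_c = 81 / 10
a_c = 81/10 m/s^2

81/10 m/s^2


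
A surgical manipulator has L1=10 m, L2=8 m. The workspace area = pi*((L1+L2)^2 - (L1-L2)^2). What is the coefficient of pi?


Given: L1 = 10, L2 = 8
(L1+L2)^2 = (18)^2 = 324
(L1-L2)^2 = (2)^2 = 4
Difference = 324 - 4 = 320
This equals 4*L1*L2 = 4*10*8 = 320
Workspace area = 320*pi

320


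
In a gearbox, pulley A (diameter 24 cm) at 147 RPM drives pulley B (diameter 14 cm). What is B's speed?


Given: D1 = 24 cm, w1 = 147 RPM, D2 = 14 cm
Using D1*w1 = D2*w2
w2 = D1*w1 / D2
w2 = 24*147 / 14
w2 = 3528 / 14
w2 = 252 RPM

252 RPM


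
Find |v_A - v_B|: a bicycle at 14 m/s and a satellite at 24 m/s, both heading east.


Given: v_A = 14 m/s east, v_B = 24 m/s east
Both move in the same direction; relative speed = |v_A - v_B|
|14 - 24| = |-10|
= 10 m/s

10 m/s


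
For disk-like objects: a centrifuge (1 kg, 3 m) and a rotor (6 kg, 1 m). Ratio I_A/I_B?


Given: M1=1 kg, R1=3 m, M2=6 kg, R2=1 m
For a disk: I = (1/2)*M*R^2, so I_A/I_B = (M1*R1^2)/(M2*R2^2)
M1*R1^2 = 1*9 = 9
M2*R2^2 = 6*1 = 6
I_A/I_B = 9/6 = 3/2

3/2


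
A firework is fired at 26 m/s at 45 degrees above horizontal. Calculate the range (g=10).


Given: v0 = 26 m/s, theta = 45 deg, g = 10 m/s^2
sin(2*45) = sin(90) = 1
Using R = v0^2 * sin(2*theta) / g
R = 26^2 * 1 / 10
R = 676 / 10
R = 338/5 m

338/5 m


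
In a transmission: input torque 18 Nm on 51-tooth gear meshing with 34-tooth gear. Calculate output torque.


Given: N1 = 51, N2 = 34, T1 = 18 Nm
Using T2/T1 = N2/N1
T2 = T1 * N2 / N1
T2 = 18 * 34 / 51
T2 = 612 / 51
T2 = 12 Nm

12 Nm


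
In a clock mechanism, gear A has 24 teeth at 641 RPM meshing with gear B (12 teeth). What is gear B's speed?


Given: N1 = 24 teeth, w1 = 641 RPM, N2 = 12 teeth
Using N1*w1 = N2*w2
w2 = N1*w1 / N2
w2 = 24*641 / 12
w2 = 15384 / 12
w2 = 1282 RPM

1282 RPM


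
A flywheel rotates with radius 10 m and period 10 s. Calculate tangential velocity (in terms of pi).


Given: radius r = 10 m, period T = 10 s
Using v = 2*pi*r / T
v = 2*pi*10 / 10
v = 20*pi / 10
v = 2*pi m/s

2*pi m/s


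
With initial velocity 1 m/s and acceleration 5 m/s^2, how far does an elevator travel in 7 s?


Given: v0 = 1 m/s, a = 5 m/s^2, t = 7 s
Using s = v0*t + (1/2)*a*t^2
s = 1*7 + (1/2)*5*7^2
s = 7 + (1/2)*245
s = 7 + 245/2
s = 259/2

259/2 m


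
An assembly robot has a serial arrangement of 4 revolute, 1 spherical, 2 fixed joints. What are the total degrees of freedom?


Given: serial robot with 4 revolute, 1 spherical, 2 fixed joints
DOF contribution per joint type: revolute=1, prismatic=1, spherical=3, fixed=0
DOF = 4*1 + 1*3 + 2*0
DOF = 7

7


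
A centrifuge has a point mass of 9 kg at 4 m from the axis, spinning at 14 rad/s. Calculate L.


Given: m = 9 kg, r = 4 m, omega = 14 rad/s
For a point mass: I = m*r^2
I = 9*4^2 = 9*16 = 144
L = I*omega = 144*14
L = 2016 kg*m^2/s

2016 kg*m^2/s


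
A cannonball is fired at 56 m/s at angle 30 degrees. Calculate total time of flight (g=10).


Given: v0 = 56 m/s, theta = 30 deg, g = 10 m/s^2
sin(30) = 1/2
Using T = 2*v0*sin(theta) / g
T = 2*56*1/2 / 10
T = 56 / 10
T = 28/5 s

28/5 s


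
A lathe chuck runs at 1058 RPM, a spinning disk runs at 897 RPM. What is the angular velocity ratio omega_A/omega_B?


Given: RPM_A = 1058, RPM_B = 897
omega = 2*pi*RPM/60, so omega_A/omega_B = RPM_A / RPM_B
omega_A/omega_B = 1058 / 897
omega_A/omega_B = 46/39

46/39


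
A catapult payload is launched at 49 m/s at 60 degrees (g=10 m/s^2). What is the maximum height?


Given: v0 = 49 m/s, theta = 60 deg, g = 10 m/s^2
sin^2(60) = 3/4
Using H = v0^2 * sin^2(theta) / (2*g)
H = 49^2 * 3/4 / (2*10)
H = 2401 * 3/4 / 20
H = 7203/4 / 20
H = 7203/80 m

7203/80 m


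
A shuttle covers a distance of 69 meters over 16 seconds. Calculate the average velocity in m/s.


Given: distance d = 69 m, time t = 16 s
Using v = d / t
v = 69 / 16
v = 69/16 m/s

69/16 m/s


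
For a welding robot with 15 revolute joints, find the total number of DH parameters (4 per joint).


Given: 15 joints, 4 DH parameters per joint (d, theta, a, alpha)
Total DH parameters = number_of_joints * 4
Total = 15 * 4
Total = 60

60


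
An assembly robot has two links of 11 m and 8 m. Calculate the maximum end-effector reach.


Given: L1 = 11 m, L2 = 8 m
For a 2-link planar arm, max reach = L1 + L2 (fully extended)
Max reach = 11 + 8
Max reach = 19 m

19 m


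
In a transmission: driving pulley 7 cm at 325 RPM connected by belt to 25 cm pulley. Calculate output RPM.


Given: D1 = 7 cm, w1 = 325 RPM, D2 = 25 cm
Using D1*w1 = D2*w2
w2 = D1*w1 / D2
w2 = 7*325 / 25
w2 = 2275 / 25
w2 = 91 RPM

91 RPM


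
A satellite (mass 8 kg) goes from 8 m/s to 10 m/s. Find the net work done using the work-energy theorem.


Given: m = 8 kg, v0 = 8 m/s, v = 10 m/s
Using W = (1/2)*m*(v^2 - v0^2)
v^2 = 10^2 = 100
v0^2 = 8^2 = 64
v^2 - v0^2 = 100 - 64 = 36
W = (1/2)*8*36 = 144 J

144 J


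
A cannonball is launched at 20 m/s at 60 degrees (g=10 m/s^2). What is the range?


Given: v0 = 20 m/s, theta = 60 deg, g = 10 m/s^2
sin(2*60) = sin(120) = sqrt(3)/2
Using R = v0^2 * sin(2*theta) / g
R = 20^2 * (sqrt(3)/2) / 10
R = 400 * sqrt(3) / 20
R = 20*sqrt(3) m

20*sqrt(3) m


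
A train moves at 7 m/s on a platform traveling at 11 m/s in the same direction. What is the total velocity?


Given: object velocity = 7 m/s, platform velocity = 11 m/s (same direction)
Using classical velocity addition: v_total = v_object + v_platform
v_total = 7 + 11
v_total = 18 m/s

18 m/s


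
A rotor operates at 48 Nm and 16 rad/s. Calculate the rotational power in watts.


Given: tau = 48 Nm, omega = 16 rad/s
Using P = tau * omega
P = 48 * 16
P = 768 W

768 W


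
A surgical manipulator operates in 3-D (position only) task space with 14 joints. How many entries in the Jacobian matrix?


Given: task space dimension = 3, joints = 14
Jacobian is a 3 x 14 matrix
Total entries = rows * columns
Total = 3 * 14
Total = 42

42


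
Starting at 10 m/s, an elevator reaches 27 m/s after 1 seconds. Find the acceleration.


Given: initial velocity v0 = 10 m/s, final velocity v = 27 m/s, time t = 1 s
Using a = (v - v0) / t
a = (27 - 10) / 1
a = 17 / 1
a = 17 m/s^2

17 m/s^2


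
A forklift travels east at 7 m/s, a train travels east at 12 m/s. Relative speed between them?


Given: v_A = 7 m/s east, v_B = 12 m/s east
Both move in the same direction; relative speed = |v_A - v_B|
|7 - 12| = |-5|
= 5 m/s

5 m/s


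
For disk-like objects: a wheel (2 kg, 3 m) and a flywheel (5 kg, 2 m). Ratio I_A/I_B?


Given: M1=2 kg, R1=3 m, M2=5 kg, R2=2 m
For a disk: I = (1/2)*M*R^2, so I_A/I_B = (M1*R1^2)/(M2*R2^2)
M1*R1^2 = 2*9 = 18
M2*R2^2 = 5*4 = 20
I_A/I_B = 18/20 = 9/10

9/10


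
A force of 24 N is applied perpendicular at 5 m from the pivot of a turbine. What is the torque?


Given: F = 24 N, r = 5 m, angle = 90 deg (perpendicular)
Using tau = F * r * sin(90)
sin(90) = 1
tau = 24 * 5 * 1
tau = 120 Nm

120 Nm


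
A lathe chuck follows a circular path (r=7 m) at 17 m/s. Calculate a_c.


Given: v = 17 m/s, r = 7 m
Using a_c = v^2 / r
a_c = 17^2 / 7
a_c = 289 / 7
a_c = 289/7 m/s^2

289/7 m/s^2


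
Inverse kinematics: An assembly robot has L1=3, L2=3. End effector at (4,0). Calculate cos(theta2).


Given: L1 = 3, L2 = 3, target (x, y) = (4, 0)
Using cos(theta2) = (x^2 + y^2 - L1^2 - L2^2) / (2*L1*L2)
x^2 + y^2 = 4^2 + 0 = 16
L1^2 + L2^2 = 9 + 9 = 18
Numerator = 16 - 18 = -2
Denominator = 2*3*3 = 18
cos(theta2) = -2/18 = -1/9

-1/9


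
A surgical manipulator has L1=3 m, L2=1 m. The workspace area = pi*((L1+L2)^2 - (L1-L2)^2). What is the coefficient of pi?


Given: L1 = 3, L2 = 1
(L1+L2)^2 = (4)^2 = 16
(L1-L2)^2 = (2)^2 = 4
Difference = 16 - 4 = 12
This equals 4*L1*L2 = 4*3*1 = 12
Workspace area = 12*pi

12


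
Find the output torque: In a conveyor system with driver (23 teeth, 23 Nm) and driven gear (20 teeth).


Given: N1 = 23, N2 = 20, T1 = 23 Nm
Using T2/T1 = N2/N1
T2 = T1 * N2 / N1
T2 = 23 * 20 / 23
T2 = 460 / 23
T2 = 20 Nm

20 Nm


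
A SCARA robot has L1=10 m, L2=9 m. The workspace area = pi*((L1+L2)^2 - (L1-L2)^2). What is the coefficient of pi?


Given: L1 = 10, L2 = 9
(L1+L2)^2 = (19)^2 = 361
(L1-L2)^2 = (1)^2 = 1
Difference = 361 - 1 = 360
This equals 4*L1*L2 = 4*10*9 = 360
Workspace area = 360*pi

360


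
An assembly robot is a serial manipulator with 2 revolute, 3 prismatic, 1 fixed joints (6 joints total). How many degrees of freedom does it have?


Given: serial robot with 2 revolute, 3 prismatic, 1 fixed joints
DOF contribution per joint type: revolute=1, prismatic=1, spherical=3, fixed=0
DOF = 2*1 + 3*1 + 1*0
DOF = 5

5


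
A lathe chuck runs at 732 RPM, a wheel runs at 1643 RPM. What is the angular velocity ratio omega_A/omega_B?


Given: RPM_A = 732, RPM_B = 1643
omega = 2*pi*RPM/60, so omega_A/omega_B = RPM_A / RPM_B
omega_A/omega_B = 732 / 1643
omega_A/omega_B = 732/1643

732/1643


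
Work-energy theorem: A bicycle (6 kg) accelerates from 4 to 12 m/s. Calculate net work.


Given: m = 6 kg, v0 = 4 m/s, v = 12 m/s
Using W = (1/2)*m*(v^2 - v0^2)
v^2 = 12^2 = 144
v0^2 = 4^2 = 16
v^2 - v0^2 = 144 - 16 = 128
W = (1/2)*6*128 = 384 J

384 J


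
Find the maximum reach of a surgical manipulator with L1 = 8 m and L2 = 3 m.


Given: L1 = 8 m, L2 = 3 m
For a 2-link planar arm, max reach = L1 + L2 (fully extended)
Max reach = 8 + 3
Max reach = 11 m

11 m


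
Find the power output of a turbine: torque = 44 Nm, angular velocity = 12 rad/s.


Given: tau = 44 Nm, omega = 12 rad/s
Using P = tau * omega
P = 44 * 12
P = 528 W

528 W


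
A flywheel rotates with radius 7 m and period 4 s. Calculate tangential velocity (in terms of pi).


Given: radius r = 7 m, period T = 4 s
Using v = 2*pi*r / T
v = 2*pi*7 / 4
v = 14*pi / 4
v = 7/2*pi m/s

7/2*pi m/s


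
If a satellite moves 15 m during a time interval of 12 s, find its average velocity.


Given: distance d = 15 m, time t = 12 s
Using v = d / t
v = 15 / 12
v = 5/4 m/s

5/4 m/s


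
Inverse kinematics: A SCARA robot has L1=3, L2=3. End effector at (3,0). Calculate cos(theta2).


Given: L1 = 3, L2 = 3, target (x, y) = (3, 0)
Using cos(theta2) = (x^2 + y^2 - L1^2 - L2^2) / (2*L1*L2)
x^2 + y^2 = 3^2 + 0 = 9
L1^2 + L2^2 = 9 + 9 = 18
Numerator = 9 - 18 = -9
Denominator = 2*3*3 = 18
cos(theta2) = -9/18 = -1/2

-1/2


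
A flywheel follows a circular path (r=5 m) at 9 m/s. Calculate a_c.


Given: v = 9 m/s, r = 5 m
Using a_c = v^2 / r
a_c = 9^2 / 5
a_c = 81 / 5
a_c = 81/5 m/s^2

81/5 m/s^2


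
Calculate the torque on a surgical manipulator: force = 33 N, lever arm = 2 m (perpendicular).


Given: F = 33 N, r = 2 m, angle = 90 deg (perpendicular)
Using tau = F * r * sin(90)
sin(90) = 1
tau = 33 * 2 * 1
tau = 66 Nm

66 Nm


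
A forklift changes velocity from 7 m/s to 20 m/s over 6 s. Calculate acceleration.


Given: initial velocity v0 = 7 m/s, final velocity v = 20 m/s, time t = 6 s
Using a = (v - v0) / t
a = (20 - 7) / 6
a = 13 / 6
a = 13/6 m/s^2

13/6 m/s^2


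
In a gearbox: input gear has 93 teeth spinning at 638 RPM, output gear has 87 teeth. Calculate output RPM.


Given: N1 = 93 teeth, w1 = 638 RPM, N2 = 87 teeth
Using N1*w1 = N2*w2
w2 = N1*w1 / N2
w2 = 93*638 / 87
w2 = 59334 / 87
w2 = 682 RPM

682 RPM


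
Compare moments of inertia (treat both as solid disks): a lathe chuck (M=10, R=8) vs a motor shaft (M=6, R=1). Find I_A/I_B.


Given: M1=10 kg, R1=8 m, M2=6 kg, R2=1 m
For a disk: I = (1/2)*M*R^2, so I_A/I_B = (M1*R1^2)/(M2*R2^2)
M1*R1^2 = 10*64 = 640
M2*R2^2 = 6*1 = 6
I_A/I_B = 640/6 = 320/3

320/3


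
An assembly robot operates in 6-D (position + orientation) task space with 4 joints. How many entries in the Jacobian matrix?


Given: task space dimension = 6, joints = 4
Jacobian is a 6 x 4 matrix
Total entries = rows * columns
Total = 6 * 4
Total = 24

24


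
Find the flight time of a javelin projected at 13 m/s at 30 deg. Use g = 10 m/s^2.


Given: v0 = 13 m/s, theta = 30 deg, g = 10 m/s^2
sin(30) = 1/2
Using T = 2*v0*sin(theta) / g
T = 2*13*1/2 / 10
T = 13 / 10
T = 13/10 s

13/10 s


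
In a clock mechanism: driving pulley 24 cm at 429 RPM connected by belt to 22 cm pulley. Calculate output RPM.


Given: D1 = 24 cm, w1 = 429 RPM, D2 = 22 cm
Using D1*w1 = D2*w2
w2 = D1*w1 / D2
w2 = 24*429 / 22
w2 = 10296 / 22
w2 = 468 RPM

468 RPM


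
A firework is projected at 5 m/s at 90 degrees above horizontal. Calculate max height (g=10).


Given: v0 = 5 m/s, theta = 90 deg, g = 10 m/s^2
sin^2(90) = 1
Using H = v0^2 * sin^2(theta) / (2*g)
H = 5^2 * 1 / (2*10)
H = 25 * 1 / 20
H = 25 / 20
H = 5/4 m

5/4 m


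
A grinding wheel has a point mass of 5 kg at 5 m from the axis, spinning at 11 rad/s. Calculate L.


Given: m = 5 kg, r = 5 m, omega = 11 rad/s
For a point mass: I = m*r^2
I = 5*5^2 = 5*25 = 125
L = I*omega = 125*11
L = 1375 kg*m^2/s

1375 kg*m^2/s


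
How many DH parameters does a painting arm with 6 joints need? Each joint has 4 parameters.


Given: 6 joints, 4 DH parameters per joint (d, theta, a, alpha)
Total DH parameters = number_of_joints * 4
Total = 6 * 4
Total = 24

24


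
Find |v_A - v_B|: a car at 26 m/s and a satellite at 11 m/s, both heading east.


Given: v_A = 26 m/s east, v_B = 11 m/s east
Both move in the same direction; relative speed = |v_A - v_B|
|26 - 11| = |15|
= 15 m/s

15 m/s


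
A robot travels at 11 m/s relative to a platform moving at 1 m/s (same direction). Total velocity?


Given: object velocity = 11 m/s, platform velocity = 1 m/s (same direction)
Using classical velocity addition: v_total = v_object + v_platform
v_total = 11 + 1
v_total = 12 m/s

12 m/s


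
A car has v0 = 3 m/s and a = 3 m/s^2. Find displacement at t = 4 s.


Given: v0 = 3 m/s, a = 3 m/s^2, t = 4 s
Using s = v0*t + (1/2)*a*t^2
s = 3*4 + (1/2)*3*4^2
s = 12 + (1/2)*48
s = 12 + 24
s = 36

36 m


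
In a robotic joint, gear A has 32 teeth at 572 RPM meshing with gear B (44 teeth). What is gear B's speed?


Given: N1 = 32 teeth, w1 = 572 RPM, N2 = 44 teeth
Using N1*w1 = N2*w2
w2 = N1*w1 / N2
w2 = 32*572 / 44
w2 = 18304 / 44
w2 = 416 RPM

416 RPM


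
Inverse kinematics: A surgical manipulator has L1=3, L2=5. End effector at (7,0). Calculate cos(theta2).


Given: L1 = 3, L2 = 5, target (x, y) = (7, 0)
Using cos(theta2) = (x^2 + y^2 - L1^2 - L2^2) / (2*L1*L2)
x^2 + y^2 = 7^2 + 0 = 49
L1^2 + L2^2 = 9 + 25 = 34
Numerator = 49 - 34 = 15
Denominator = 2*3*5 = 30
cos(theta2) = 15/30 = 1/2

1/2


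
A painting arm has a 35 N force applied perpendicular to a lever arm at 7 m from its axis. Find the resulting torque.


Given: F = 35 N, r = 7 m, angle = 90 deg (perpendicular)
Using tau = F * r * sin(90)
sin(90) = 1
tau = 35 * 7 * 1
tau = 245 Nm

245 Nm


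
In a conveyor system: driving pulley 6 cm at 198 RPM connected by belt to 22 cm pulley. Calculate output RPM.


Given: D1 = 6 cm, w1 = 198 RPM, D2 = 22 cm
Using D1*w1 = D2*w2
w2 = D1*w1 / D2
w2 = 6*198 / 22
w2 = 1188 / 22
w2 = 54 RPM

54 RPM


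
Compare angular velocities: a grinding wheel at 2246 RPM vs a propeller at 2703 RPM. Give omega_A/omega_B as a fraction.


Given: RPM_A = 2246, RPM_B = 2703
omega = 2*pi*RPM/60, so omega_A/omega_B = RPM_A / RPM_B
omega_A/omega_B = 2246 / 2703
omega_A/omega_B = 2246/2703

2246/2703


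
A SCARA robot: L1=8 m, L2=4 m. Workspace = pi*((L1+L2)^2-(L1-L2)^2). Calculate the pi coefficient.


Given: L1 = 8, L2 = 4
(L1+L2)^2 = (12)^2 = 144
(L1-L2)^2 = (4)^2 = 16
Difference = 144 - 16 = 128
This equals 4*L1*L2 = 4*8*4 = 128
Workspace area = 128*pi

128


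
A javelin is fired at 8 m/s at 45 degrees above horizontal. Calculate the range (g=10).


Given: v0 = 8 m/s, theta = 45 deg, g = 10 m/s^2
sin(2*45) = sin(90) = 1
Using R = v0^2 * sin(2*theta) / g
R = 8^2 * 1 / 10
R = 64 / 10
R = 32/5 m

32/5 m


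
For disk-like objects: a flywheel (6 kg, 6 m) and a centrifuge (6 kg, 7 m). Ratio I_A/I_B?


Given: M1=6 kg, R1=6 m, M2=6 kg, R2=7 m
For a disk: I = (1/2)*M*R^2, so I_A/I_B = (M1*R1^2)/(M2*R2^2)
M1*R1^2 = 6*36 = 216
M2*R2^2 = 6*49 = 294
I_A/I_B = 216/294 = 36/49

36/49


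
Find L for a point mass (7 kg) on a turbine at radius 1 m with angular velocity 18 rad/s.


Given: m = 7 kg, r = 1 m, omega = 18 rad/s
For a point mass: I = m*r^2
I = 7*1^2 = 7*1 = 7
L = I*omega = 7*18
L = 126 kg*m^2/s

126 kg*m^2/s


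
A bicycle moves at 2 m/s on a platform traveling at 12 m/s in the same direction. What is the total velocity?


Given: object velocity = 2 m/s, platform velocity = 12 m/s (same direction)
Using classical velocity addition: v_total = v_object + v_platform
v_total = 2 + 12
v_total = 14 m/s

14 m/s


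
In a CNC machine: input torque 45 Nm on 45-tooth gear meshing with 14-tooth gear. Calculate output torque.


Given: N1 = 45, N2 = 14, T1 = 45 Nm
Using T2/T1 = N2/N1
T2 = T1 * N2 / N1
T2 = 45 * 14 / 45
T2 = 630 / 45
T2 = 14 Nm

14 Nm


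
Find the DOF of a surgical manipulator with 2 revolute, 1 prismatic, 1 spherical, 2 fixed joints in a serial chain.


Given: serial robot with 2 revolute, 1 prismatic, 1 spherical, 2 fixed joints
DOF contribution per joint type: revolute=1, prismatic=1, spherical=3, fixed=0
DOF = 2*1 + 1*1 + 1*3 + 2*0
DOF = 6

6


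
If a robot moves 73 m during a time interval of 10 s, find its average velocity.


Given: distance d = 73 m, time t = 10 s
Using v = d / t
v = 73 / 10
v = 73/10 m/s

73/10 m/s


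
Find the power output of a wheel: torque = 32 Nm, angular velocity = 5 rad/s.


Given: tau = 32 Nm, omega = 5 rad/s
Using P = tau * omega
P = 32 * 5
P = 160 W

160 W


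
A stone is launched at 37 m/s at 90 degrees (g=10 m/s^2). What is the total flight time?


Given: v0 = 37 m/s, theta = 90 deg, g = 10 m/s^2
sin(90) = 1
Using T = 2*v0*sin(theta) / g
T = 2*37*1 / 10
T = 74 / 10
T = 37/5 s

37/5 s


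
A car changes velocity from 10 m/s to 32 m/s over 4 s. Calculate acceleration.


Given: initial velocity v0 = 10 m/s, final velocity v = 32 m/s, time t = 4 s
Using a = (v - v0) / t
a = (32 - 10) / 4
a = 22 / 4
a = 11/2 m/s^2

11/2 m/s^2


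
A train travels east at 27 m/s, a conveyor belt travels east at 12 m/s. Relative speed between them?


Given: v_A = 27 m/s east, v_B = 12 m/s east
Both move in the same direction; relative speed = |v_A - v_B|
|27 - 12| = |15|
= 15 m/s

15 m/s


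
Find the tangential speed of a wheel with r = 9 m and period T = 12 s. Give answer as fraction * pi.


Given: radius r = 9 m, period T = 12 s
Using v = 2*pi*r / T
v = 2*pi*9 / 12
v = 18*pi / 12
v = 3/2*pi m/s

3/2*pi m/s


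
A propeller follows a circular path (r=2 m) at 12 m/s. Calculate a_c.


Given: v = 12 m/s, r = 2 m
Using a_c = v^2 / r
a_c = 12^2 / 2
a_c = 144 / 2
a_c = 72 m/s^2

72 m/s^2


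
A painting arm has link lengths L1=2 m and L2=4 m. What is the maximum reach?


Given: L1 = 2 m, L2 = 4 m
For a 2-link planar arm, max reach = L1 + L2 (fully extended)
Max reach = 2 + 4
Max reach = 6 m

6 m


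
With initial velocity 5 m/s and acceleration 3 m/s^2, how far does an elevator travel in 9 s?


Given: v0 = 5 m/s, a = 3 m/s^2, t = 9 s
Using s = v0*t + (1/2)*a*t^2
s = 5*9 + (1/2)*3*9^2
s = 45 + (1/2)*243
s = 45 + 243/2
s = 333/2

333/2 m


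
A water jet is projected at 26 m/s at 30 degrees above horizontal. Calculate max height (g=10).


Given: v0 = 26 m/s, theta = 30 deg, g = 10 m/s^2
sin^2(30) = 1/4
Using H = v0^2 * sin^2(theta) / (2*g)
H = 26^2 * 1/4 / (2*10)
H = 676 * 1/4 / 20
H = 169 / 20
H = 169/20 m

169/20 m


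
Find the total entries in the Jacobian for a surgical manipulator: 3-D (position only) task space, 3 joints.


Given: task space dimension = 3, joints = 3
Jacobian is a 3 x 3 matrix
Total entries = rows * columns
Total = 3 * 3
Total = 9

9


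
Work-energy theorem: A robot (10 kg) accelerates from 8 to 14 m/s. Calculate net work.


Given: m = 10 kg, v0 = 8 m/s, v = 14 m/s
Using W = (1/2)*m*(v^2 - v0^2)
v^2 = 14^2 = 196
v0^2 = 8^2 = 64
v^2 - v0^2 = 196 - 64 = 132
W = (1/2)*10*132 = 660 J

660 J


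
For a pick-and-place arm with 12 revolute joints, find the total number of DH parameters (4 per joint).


Given: 12 joints, 4 DH parameters per joint (d, theta, a, alpha)
Total DH parameters = number_of_joints * 4
Total = 12 * 4
Total = 48

48


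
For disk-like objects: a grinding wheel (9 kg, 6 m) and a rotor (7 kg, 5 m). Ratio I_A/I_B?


Given: M1=9 kg, R1=6 m, M2=7 kg, R2=5 m
For a disk: I = (1/2)*M*R^2, so I_A/I_B = (M1*R1^2)/(M2*R2^2)
M1*R1^2 = 9*36 = 324
M2*R2^2 = 7*25 = 175
I_A/I_B = 324/175 = 324/175

324/175


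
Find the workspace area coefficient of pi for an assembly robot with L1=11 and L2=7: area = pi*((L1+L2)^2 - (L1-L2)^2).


Given: L1 = 11, L2 = 7
(L1+L2)^2 = (18)^2 = 324
(L1-L2)^2 = (4)^2 = 16
Difference = 324 - 16 = 308
This equals 4*L1*L2 = 4*11*7 = 308
Workspace area = 308*pi

308


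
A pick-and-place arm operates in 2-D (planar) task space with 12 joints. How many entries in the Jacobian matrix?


Given: task space dimension = 2, joints = 12
Jacobian is a 2 x 12 matrix
Total entries = rows * columns
Total = 2 * 12
Total = 24

24


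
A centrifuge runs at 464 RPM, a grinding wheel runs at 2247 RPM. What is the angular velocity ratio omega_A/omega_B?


Given: RPM_A = 464, RPM_B = 2247
omega = 2*pi*RPM/60, so omega_A/omega_B = RPM_A / RPM_B
omega_A/omega_B = 464 / 2247
omega_A/omega_B = 464/2247

464/2247


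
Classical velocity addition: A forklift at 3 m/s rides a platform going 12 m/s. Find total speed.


Given: object velocity = 3 m/s, platform velocity = 12 m/s (same direction)
Using classical velocity addition: v_total = v_object + v_platform
v_total = 3 + 12
v_total = 15 m/s

15 m/s


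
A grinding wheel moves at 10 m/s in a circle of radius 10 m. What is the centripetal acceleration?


Given: v = 10 m/s, r = 10 m
Using a_c = v^2 / r
a_c = 10^2 / 10
a_c = 100 / 10
a_c = 10 m/s^2

10 m/s^2


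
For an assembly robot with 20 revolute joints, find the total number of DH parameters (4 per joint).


Given: 20 joints, 4 DH parameters per joint (d, theta, a, alpha)
Total DH parameters = number_of_joints * 4
Total = 20 * 4
Total = 80

80


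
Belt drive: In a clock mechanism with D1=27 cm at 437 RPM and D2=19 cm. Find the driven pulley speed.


Given: D1 = 27 cm, w1 = 437 RPM, D2 = 19 cm
Using D1*w1 = D2*w2
w2 = D1*w1 / D2
w2 = 27*437 / 19
w2 = 11799 / 19
w2 = 621 RPM

621 RPM


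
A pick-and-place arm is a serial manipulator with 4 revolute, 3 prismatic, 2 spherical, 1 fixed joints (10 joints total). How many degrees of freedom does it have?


Given: serial robot with 4 revolute, 3 prismatic, 2 spherical, 1 fixed joints
DOF contribution per joint type: revolute=1, prismatic=1, spherical=3, fixed=0
DOF = 4*1 + 3*1 + 2*3 + 1*0
DOF = 13

13


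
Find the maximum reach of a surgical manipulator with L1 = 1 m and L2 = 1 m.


Given: L1 = 1 m, L2 = 1 m
For a 2-link planar arm, max reach = L1 + L2 (fully extended)
Max reach = 1 + 1
Max reach = 2 m

2 m


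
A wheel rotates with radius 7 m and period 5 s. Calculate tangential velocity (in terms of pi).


Given: radius r = 7 m, period T = 5 s
Using v = 2*pi*r / T
v = 2*pi*7 / 5
v = 14*pi / 5
v = 14/5*pi m/s

14/5*pi m/s


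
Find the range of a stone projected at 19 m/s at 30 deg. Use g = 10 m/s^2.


Given: v0 = 19 m/s, theta = 30 deg, g = 10 m/s^2
sin(2*30) = sin(60) = sqrt(3)/2
Using R = v0^2 * sin(2*theta) / g
R = 19^2 * (sqrt(3)/2) / 10
R = 361 * sqrt(3) / 20
R = 361/20*sqrt(3) m

361/20*sqrt(3) m


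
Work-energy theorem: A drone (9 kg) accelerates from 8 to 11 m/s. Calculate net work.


Given: m = 9 kg, v0 = 8 m/s, v = 11 m/s
Using W = (1/2)*m*(v^2 - v0^2)
v^2 = 11^2 = 121
v0^2 = 8^2 = 64
v^2 - v0^2 = 121 - 64 = 57
W = (1/2)*9*57 = 513/2 J

513/2 J


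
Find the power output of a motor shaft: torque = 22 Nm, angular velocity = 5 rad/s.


Given: tau = 22 Nm, omega = 5 rad/s
Using P = tau * omega
P = 22 * 5
P = 110 W

110 W


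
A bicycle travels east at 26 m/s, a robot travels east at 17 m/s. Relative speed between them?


Given: v_A = 26 m/s east, v_B = 17 m/s east
Both move in the same direction; relative speed = |v_A - v_B|
|26 - 17| = |9|
= 9 m/s

9 m/s


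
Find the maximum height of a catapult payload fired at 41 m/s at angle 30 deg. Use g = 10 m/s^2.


Given: v0 = 41 m/s, theta = 30 deg, g = 10 m/s^2
sin^2(30) = 1/4
Using H = v0^2 * sin^2(theta) / (2*g)
H = 41^2 * 1/4 / (2*10)
H = 1681 * 1/4 / 20
H = 1681/4 / 20
H = 1681/80 m

1681/80 m


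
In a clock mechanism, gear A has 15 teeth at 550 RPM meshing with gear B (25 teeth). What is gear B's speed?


Given: N1 = 15 teeth, w1 = 550 RPM, N2 = 25 teeth
Using N1*w1 = N2*w2
w2 = N1*w1 / N2
w2 = 15*550 / 25
w2 = 8250 / 25
w2 = 330 RPM

330 RPM


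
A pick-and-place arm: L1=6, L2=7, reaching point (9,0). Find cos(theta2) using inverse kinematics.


Given: L1 = 6, L2 = 7, target (x, y) = (9, 0)
Using cos(theta2) = (x^2 + y^2 - L1^2 - L2^2) / (2*L1*L2)
x^2 + y^2 = 9^2 + 0 = 81
L1^2 + L2^2 = 36 + 49 = 85
Numerator = 81 - 85 = -4
Denominator = 2*6*7 = 84
cos(theta2) = -4/84 = -1/21

-1/21


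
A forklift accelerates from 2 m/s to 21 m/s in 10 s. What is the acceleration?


Given: initial velocity v0 = 2 m/s, final velocity v = 21 m/s, time t = 10 s
Using a = (v - v0) / t
a = (21 - 2) / 10
a = 19 / 10
a = 19/10 m/s^2

19/10 m/s^2


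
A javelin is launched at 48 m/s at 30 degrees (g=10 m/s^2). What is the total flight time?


Given: v0 = 48 m/s, theta = 30 deg, g = 10 m/s^2
sin(30) = 1/2
Using T = 2*v0*sin(theta) / g
T = 2*48*1/2 / 10
T = 48 / 10
T = 24/5 s

24/5 s


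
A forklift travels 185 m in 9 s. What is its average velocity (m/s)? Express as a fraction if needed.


Given: distance d = 185 m, time t = 9 s
Using v = d / t
v = 185 / 9
v = 185/9 m/s

185/9 m/s


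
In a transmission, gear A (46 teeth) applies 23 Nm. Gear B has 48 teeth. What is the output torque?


Given: N1 = 46, N2 = 48, T1 = 23 Nm
Using T2/T1 = N2/N1
T2 = T1 * N2 / N1
T2 = 23 * 48 / 46
T2 = 1104 / 46
T2 = 24 Nm

24 Nm


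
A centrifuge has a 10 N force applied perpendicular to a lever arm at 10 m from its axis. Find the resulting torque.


Given: F = 10 N, r = 10 m, angle = 90 deg (perpendicular)
Using tau = F * r * sin(90)
sin(90) = 1
tau = 10 * 10 * 1
tau = 100 Nm

100 Nm


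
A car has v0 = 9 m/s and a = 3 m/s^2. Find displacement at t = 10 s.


Given: v0 = 9 m/s, a = 3 m/s^2, t = 10 s
Using s = v0*t + (1/2)*a*t^2
s = 9*10 + (1/2)*3*10^2
s = 90 + (1/2)*300
s = 90 + 150
s = 240

240 m


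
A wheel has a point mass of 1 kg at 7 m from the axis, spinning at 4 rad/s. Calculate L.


Given: m = 1 kg, r = 7 m, omega = 4 rad/s
For a point mass: I = m*r^2
I = 1*7^2 = 1*49 = 49
L = I*omega = 49*4
L = 196 kg*m^2/s

196 kg*m^2/s


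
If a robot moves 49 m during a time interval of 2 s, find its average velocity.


Given: distance d = 49 m, time t = 2 s
Using v = d / t
v = 49 / 2
v = 49/2 m/s

49/2 m/s


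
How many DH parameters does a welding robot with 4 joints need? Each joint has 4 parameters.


Given: 4 joints, 4 DH parameters per joint (d, theta, a, alpha)
Total DH parameters = number_of_joints * 4
Total = 4 * 4
Total = 16

16


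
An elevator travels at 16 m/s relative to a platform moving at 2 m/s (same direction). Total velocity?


Given: object velocity = 16 m/s, platform velocity = 2 m/s (same direction)
Using classical velocity addition: v_total = v_object + v_platform
v_total = 16 + 2
v_total = 18 m/s

18 m/s


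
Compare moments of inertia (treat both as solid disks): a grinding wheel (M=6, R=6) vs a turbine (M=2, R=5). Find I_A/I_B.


Given: M1=6 kg, R1=6 m, M2=2 kg, R2=5 m
For a disk: I = (1/2)*M*R^2, so I_A/I_B = (M1*R1^2)/(M2*R2^2)
M1*R1^2 = 6*36 = 216
M2*R2^2 = 2*25 = 50
I_A/I_B = 216/50 = 108/25

108/25


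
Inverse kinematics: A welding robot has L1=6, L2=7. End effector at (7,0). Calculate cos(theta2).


Given: L1 = 6, L2 = 7, target (x, y) = (7, 0)
Using cos(theta2) = (x^2 + y^2 - L1^2 - L2^2) / (2*L1*L2)
x^2 + y^2 = 7^2 + 0 = 49
L1^2 + L2^2 = 36 + 49 = 85
Numerator = 49 - 85 = -36
Denominator = 2*6*7 = 84
cos(theta2) = -36/84 = -3/7

-3/7


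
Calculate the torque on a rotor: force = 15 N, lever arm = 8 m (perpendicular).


Given: F = 15 N, r = 8 m, angle = 90 deg (perpendicular)
Using tau = F * r * sin(90)
sin(90) = 1
tau = 15 * 8 * 1
tau = 120 Nm

120 Nm


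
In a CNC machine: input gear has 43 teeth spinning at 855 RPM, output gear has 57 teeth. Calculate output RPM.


Given: N1 = 43 teeth, w1 = 855 RPM, N2 = 57 teeth
Using N1*w1 = N2*w2
w2 = N1*w1 / N2
w2 = 43*855 / 57
w2 = 36765 / 57
w2 = 645 RPM

645 RPM


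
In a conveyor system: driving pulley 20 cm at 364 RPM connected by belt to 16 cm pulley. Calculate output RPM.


Given: D1 = 20 cm, w1 = 364 RPM, D2 = 16 cm
Using D1*w1 = D2*w2
w2 = D1*w1 / D2
w2 = 20*364 / 16
w2 = 7280 / 16
w2 = 455 RPM

455 RPM


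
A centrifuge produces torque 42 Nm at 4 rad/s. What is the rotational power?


Given: tau = 42 Nm, omega = 4 rad/s
Using P = tau * omega
P = 42 * 4
P = 168 W

168 W


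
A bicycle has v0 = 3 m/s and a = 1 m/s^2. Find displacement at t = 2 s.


Given: v0 = 3 m/s, a = 1 m/s^2, t = 2 s
Using s = v0*t + (1/2)*a*t^2
s = 3*2 + (1/2)*1*2^2
s = 6 + (1/2)*4
s = 6 + 2
s = 8

8 m


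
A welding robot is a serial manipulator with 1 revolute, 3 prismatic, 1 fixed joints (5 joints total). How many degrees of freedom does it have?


Given: serial robot with 1 revolute, 3 prismatic, 1 fixed joints
DOF contribution per joint type: revolute=1, prismatic=1, spherical=3, fixed=0
DOF = 1*1 + 3*1 + 1*0
DOF = 4

4


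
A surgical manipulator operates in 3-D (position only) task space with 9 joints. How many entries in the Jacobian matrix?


Given: task space dimension = 3, joints = 9
Jacobian is a 3 x 9 matrix
Total entries = rows * columns
Total = 3 * 9
Total = 27

27


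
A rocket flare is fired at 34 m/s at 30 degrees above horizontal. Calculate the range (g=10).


Given: v0 = 34 m/s, theta = 30 deg, g = 10 m/s^2
sin(2*30) = sin(60) = sqrt(3)/2
Using R = v0^2 * sin(2*theta) / g
R = 34^2 * (sqrt(3)/2) / 10
R = 1156 * sqrt(3) / 20
R = 289/5*sqrt(3) m

289/5*sqrt(3) m
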